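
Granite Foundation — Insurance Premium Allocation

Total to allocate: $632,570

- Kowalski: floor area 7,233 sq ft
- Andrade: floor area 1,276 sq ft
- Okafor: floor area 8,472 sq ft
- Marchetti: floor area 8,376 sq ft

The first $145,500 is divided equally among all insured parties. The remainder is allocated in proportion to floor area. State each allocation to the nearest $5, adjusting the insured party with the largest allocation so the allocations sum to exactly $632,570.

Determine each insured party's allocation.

$145,500 shared equally gives $36,375 per insured party.
Remainder $487,070 by floor area (total 25,357): Kowalski 138,935.10 → $138,935; Andrade 24,510.05 → $24,510; Okafor 162,734.43 → $162,735; Marchetti 160,890.42 → $160,890.
Totals: Kowalski $36,375 + $138,935 = $175,310; Andrade $36,375 + $24,510 = $60,885; Okafor $36,375 + $162,735 = $199,110; Marchetti $36,375 + $160,890 = $197,265.

Kowalski: $175,310 | Andrade: $60,885 | Okafor: $199,110 | Marchetti: $197,265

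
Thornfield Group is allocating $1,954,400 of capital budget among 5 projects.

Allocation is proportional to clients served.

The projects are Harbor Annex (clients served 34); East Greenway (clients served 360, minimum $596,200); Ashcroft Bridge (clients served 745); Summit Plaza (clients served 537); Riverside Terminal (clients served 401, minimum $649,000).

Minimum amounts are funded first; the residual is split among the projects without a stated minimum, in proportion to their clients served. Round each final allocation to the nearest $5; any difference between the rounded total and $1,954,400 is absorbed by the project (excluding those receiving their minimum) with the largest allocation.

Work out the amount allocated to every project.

Harbor Annex: $18,325 | East Greenway: $596,200 | Ashcroft Bridge: $401,485 | Summit Plaza: $289,390 | Riverside Terminal: $649,000

Fund the minimums — East Greenway $596,200; Riverside Terminal $649,000. Remaining pool $709,200.
Remaining pool split over remaining clients served 1,316: Harbor Annex 18,322.80 → $18,325; Ashcroft Bridge 401,484.80 → $401,485; Summit Plaza 289,392.40 → $289,390.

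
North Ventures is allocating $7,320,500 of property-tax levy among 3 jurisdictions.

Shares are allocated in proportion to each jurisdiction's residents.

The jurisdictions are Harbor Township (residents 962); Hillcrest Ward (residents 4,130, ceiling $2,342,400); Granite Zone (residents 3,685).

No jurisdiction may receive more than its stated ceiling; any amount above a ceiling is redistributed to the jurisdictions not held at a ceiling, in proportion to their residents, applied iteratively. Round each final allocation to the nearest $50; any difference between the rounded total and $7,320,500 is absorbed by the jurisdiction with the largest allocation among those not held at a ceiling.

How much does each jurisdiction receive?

Harbor Township: $1,030,550 | Hillcrest Ward: $2,342,400 | Granite Zone: $3,947,550

Residents total: 8,777.
Pro-rata shares before constraints: Harbor Township 802,360.83; Hillcrest Ward 3,444,646.80; Granite Zone 3,073,492.37.
Capped: Hillcrest Ward ($2,342,400); remaining pool $4,978,100 reallocated over remaining residents 4,647.
Shares after redistribution: Harbor Township 1,030,542.76 → $1,030,550; Granite Zone 3,947,557.24 → $3,947,550.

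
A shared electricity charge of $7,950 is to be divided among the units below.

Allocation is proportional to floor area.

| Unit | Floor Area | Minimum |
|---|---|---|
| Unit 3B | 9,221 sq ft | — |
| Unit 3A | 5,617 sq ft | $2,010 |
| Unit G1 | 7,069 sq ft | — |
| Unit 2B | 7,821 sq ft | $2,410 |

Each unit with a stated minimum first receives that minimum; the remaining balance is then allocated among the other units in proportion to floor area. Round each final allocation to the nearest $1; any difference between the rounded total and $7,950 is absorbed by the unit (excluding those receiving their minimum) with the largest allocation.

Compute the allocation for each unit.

Guaranteed amounts: Unit 3A $2,010; Unit 2B $2,410. Balance $3,530.
Balance split over remaining floor area 16,290: Unit 3B 1,998.17 → $1,998; Unit G1 1,531.83 → $1,532.

Unit 3B: $1,998; Unit 3A: $2,010; Unit G1: $1,532; Unit 2B: $2,410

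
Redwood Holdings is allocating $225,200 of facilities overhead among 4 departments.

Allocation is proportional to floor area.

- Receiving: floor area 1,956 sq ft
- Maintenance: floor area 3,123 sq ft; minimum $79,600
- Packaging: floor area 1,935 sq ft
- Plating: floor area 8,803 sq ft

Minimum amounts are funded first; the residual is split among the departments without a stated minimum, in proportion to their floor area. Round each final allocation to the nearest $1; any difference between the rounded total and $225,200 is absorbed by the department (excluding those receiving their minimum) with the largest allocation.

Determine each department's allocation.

Fund the minimums — Maintenance $79,600. Balance $145,600.
Balance split over remaining floor area 12,694: Receiving 22,435.29 → $22,435; Packaging 22,194.42 → $22,194; Plating 100,970.29 → $100,970.
Rounding difference +$1 applied to Plating → $100,971.

Receiving: $22,435; Maintenance: $79,600; Packaging: $22,194; Plating: $100,971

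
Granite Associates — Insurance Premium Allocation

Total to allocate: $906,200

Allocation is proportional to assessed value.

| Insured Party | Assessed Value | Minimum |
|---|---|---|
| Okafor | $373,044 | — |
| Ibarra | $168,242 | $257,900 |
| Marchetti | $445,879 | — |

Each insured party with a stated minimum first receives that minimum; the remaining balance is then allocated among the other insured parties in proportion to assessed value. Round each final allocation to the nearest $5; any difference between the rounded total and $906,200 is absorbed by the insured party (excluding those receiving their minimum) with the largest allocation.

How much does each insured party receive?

Okafor: $295,320; Ibarra: $257,900; Marchetti: $352,980

Minimums first: Ibarra $257,900. Balance $648,300.
Balance split over remaining assessed value 818,923: Okafor 295,320.10 → $295,320; Marchetti 352,979.90 → $352,980.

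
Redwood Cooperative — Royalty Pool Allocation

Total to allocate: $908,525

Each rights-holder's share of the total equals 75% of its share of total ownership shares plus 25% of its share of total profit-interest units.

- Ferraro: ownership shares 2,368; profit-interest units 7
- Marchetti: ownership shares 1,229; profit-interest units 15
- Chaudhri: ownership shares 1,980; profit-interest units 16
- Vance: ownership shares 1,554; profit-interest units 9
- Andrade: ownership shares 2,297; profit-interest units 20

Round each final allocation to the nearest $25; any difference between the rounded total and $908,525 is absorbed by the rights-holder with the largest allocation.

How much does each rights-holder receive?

Ferraro: $194,875; Marchetti: $139,675; Chaudhri: $197,350; Vance: $142,825; Andrade: $233,800

Totals — ownership shares 9,428, profit-interest units 67.
Combined weights (75% ownership shares + 25% profit-interest units): Ferraro 0.2145; Marchetti 0.1537; Chaudhri 0.2172; Vance 0.1572; Andrade 0.2574.
Raw shares: Ferraro 194,873.58; Marchetti 139,674.31; Chaudhri 197,341.66; Vance 142,823.05; Andrade 233,812.41.
After rounding ($25): Ferraro $194,875; Marchetti $139,675; Chaudhri $197,350; Vance $142,825; Andrade $233,800. Sum = $908,525.
Rounded total matches; no reconciliation needed.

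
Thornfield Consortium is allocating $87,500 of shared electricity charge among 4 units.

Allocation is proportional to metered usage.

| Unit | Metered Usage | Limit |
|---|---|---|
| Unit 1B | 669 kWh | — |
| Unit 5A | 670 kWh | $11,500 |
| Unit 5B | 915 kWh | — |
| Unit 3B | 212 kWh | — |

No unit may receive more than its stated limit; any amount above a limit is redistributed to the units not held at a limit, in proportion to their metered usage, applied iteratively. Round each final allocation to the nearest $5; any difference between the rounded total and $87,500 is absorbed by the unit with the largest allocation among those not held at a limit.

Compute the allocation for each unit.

Unit 1B: $28,310; Unit 5A: $11,500; Unit 5B: $38,720; Unit 3B: $8,970

Sum of metered usage: 2,466.
Pro-rata shares before constraints: Unit 1B 23,737.83; Unit 5A 23,773.32; Unit 5B 32,466.55; Unit 3B 7,522.30.
Held at cap: Unit 5A ($11,500); balance $76,000 reallocated over remaining metered usage 1,796.
Shares after redistribution: Unit 1B 28,309.58 → $28,310; Unit 5B 38,719.38 → $38,720; Unit 3B 8,971.05 → $8,970.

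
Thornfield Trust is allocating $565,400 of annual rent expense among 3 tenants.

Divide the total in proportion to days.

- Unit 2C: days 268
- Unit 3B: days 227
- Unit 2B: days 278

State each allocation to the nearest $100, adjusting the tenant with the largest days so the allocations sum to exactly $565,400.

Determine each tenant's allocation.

Unit 2C: $196,000 | Unit 3B: $166,000 | Unit 2B: $203,400

Sum of days: 773.
Pro-rata amounts: Unit 2C 268/773 × $565,400 = 196,024.84; Unit 3B 227/773 × $565,400 = 166,035.96; Unit 2B 278/773 × $565,400 = 203,339.20.
Rounded to nearest $100: Unit 2C $196,000; Unit 3B $166,000; Unit 2B $203,300. Sum = $565,300.
Difference $565,400 − $565,300 = +$100 applied to largest days (Unit 2B): Unit 2B becomes $203,400.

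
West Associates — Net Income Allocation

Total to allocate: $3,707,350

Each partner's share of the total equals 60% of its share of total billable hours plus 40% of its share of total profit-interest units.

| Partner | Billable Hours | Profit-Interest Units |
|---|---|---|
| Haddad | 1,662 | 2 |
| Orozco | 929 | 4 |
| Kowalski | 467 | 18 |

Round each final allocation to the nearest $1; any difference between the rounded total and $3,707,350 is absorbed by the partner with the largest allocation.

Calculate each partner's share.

Haddad: $1,332,528 · Orozco: $922,918 · Kowalski: $1,451,904

Billable hours total 3,058; profit-interest units total 24.
Blended shares (60% billable hours + 40% profit-interest units): Haddad 0.3594; Orozco 0.2489; Kowalski 0.3916.
Raw shares: Haddad 1,332,528.44; Orozco 922,917.59; Kowalski 1,451,903.98.
Rounded to nearest $1: Haddad $1,332,528; Orozco $922,918; Kowalski $1,451,904. Sum = $3,707,350.
No rounding difference to absorb.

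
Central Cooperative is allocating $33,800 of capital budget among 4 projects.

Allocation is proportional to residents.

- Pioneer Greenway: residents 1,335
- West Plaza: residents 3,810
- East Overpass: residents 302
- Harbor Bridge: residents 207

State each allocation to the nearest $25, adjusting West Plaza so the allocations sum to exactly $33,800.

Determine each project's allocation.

Pioneer Greenway: $7,975; West Plaza: $22,800; East Overpass: $1,800; Harbor Bridge: $1,225

Combined residents = 5,654.
Raw shares: Pioneer Greenway 1,335/5,654 × $33,800 = 7,980.72; West Plaza 3,810/5,654 × $33,800 = 22,776.44; East Overpass 302/5,654 × $33,800 = 1,805.38; Harbor Bridge 207/5,654 × $33,800 = 1,237.46.
At nearest $25: Pioneer Greenway $7,975; West Plaza $22,775; East Overpass $1,800; Harbor Bridge $1,225. Sum = $33,775.
Difference $33,800 − $33,775 = +$25 applied to West Plaza: West Plaza becomes $22,800.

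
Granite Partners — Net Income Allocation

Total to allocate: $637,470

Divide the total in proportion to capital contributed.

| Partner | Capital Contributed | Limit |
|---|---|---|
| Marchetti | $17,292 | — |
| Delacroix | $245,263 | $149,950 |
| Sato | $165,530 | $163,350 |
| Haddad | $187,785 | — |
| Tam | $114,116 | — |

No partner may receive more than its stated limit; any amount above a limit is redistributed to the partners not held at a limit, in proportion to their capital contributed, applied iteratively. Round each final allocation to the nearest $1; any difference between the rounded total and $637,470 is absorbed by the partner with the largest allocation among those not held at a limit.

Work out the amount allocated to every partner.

Marchetti: $17,562; Delacroix: $149,950; Sato: $163,350; Haddad: $190,713; Tam: $115,895

Sum of capital contributed: 729,986.
Proportional shares (ignoring caps): Marchetti 15,100.47; Delacroix 214,179.18; Sato 144,551.28; Haddad 163,985.75; Tam 99,653.32.
Capped: Delacroix ($149,950); remaining pool $487,520 reallocated over remaining capital contributed 484,723.
Capped: Sato ($163,350); remaining pool $324,170 reallocated over remaining capital contributed 319,193.
Redistributed shares: Marchetti 17,561.62 → $17,562; Haddad 190,713.03 → $190,713; Tam 115,895.35 → $115,895.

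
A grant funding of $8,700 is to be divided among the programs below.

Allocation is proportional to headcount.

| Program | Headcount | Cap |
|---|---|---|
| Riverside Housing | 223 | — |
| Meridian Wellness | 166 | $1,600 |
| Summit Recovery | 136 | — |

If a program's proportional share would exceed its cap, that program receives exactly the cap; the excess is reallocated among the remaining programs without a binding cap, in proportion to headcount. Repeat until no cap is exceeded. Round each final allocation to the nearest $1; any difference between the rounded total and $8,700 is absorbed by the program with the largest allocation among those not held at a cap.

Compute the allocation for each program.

Riverside Housing: $4,410 · Meridian Wellness: $1,600 · Summit Recovery: $2,690

Sum of headcount: 525.
Unconstrained shares: Riverside Housing 3,695.43; Meridian Wellness 2,750.86; Summit Recovery 2,253.71.
Capped: Meridian Wellness ($1,600); residual $7,100 reallocated over remaining headcount 359.
Shares after redistribution: Riverside Housing 4,410.31 → $4,410; Summit Recovery 2,689.69 → $2,690.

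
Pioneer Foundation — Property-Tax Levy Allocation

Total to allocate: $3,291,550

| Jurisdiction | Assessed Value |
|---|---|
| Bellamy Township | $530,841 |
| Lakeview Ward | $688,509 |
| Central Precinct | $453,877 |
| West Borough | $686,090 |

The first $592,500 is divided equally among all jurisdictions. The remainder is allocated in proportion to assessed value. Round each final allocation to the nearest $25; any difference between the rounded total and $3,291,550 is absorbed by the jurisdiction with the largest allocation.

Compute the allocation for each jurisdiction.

Bellamy Township: $755,400 | Lakeview Ward: $935,800 | Central Precinct: $667,350 | West Borough: $933,000

Equal tier: $592,500 ÷ 4 = $148,125 apiece.
Remainder $2,699,050 by assessed value (total 2,359,317): Bellamy Township 607,280.16 → $607,275; Lakeview Ward 787,651.77 → $787,650; Central Precinct 519,233.62 → $519,225; West Borough 784,884.45 → $784,875.
Rounding difference +$25 on remainder applied to Lakeview Ward.
Totals: Bellamy Township $148,125 + $607,275 = $755,400; Lakeview Ward $148,125 + $787,675 = $935,800; Central Precinct $148,125 + $519,225 = $667,350; West Borough $148,125 + $784,875 = $933,000.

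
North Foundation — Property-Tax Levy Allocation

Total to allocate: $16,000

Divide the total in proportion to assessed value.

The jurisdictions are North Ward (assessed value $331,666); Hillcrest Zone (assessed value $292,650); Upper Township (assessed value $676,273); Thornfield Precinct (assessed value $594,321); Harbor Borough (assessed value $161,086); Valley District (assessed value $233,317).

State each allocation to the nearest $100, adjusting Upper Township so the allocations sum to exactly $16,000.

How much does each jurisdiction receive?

Combined assessed value = 2,289,313.
Unrounded shares: North Ward 331,666/2,289,313 × $16,000 = 2,318.01; Hillcrest Zone 292,650/2,289,313 × $16,000 = 2,045.33; Upper Township 676,273/2,289,313 × $16,000 = 4,726.47; Thornfield Precinct 594,321/2,289,313 × $16,000 = 4,153.71; Harbor Borough 161,086/2,289,313 × $16,000 = 1,125.83; Valley District 233,317/2,289,313 × $16,000 = 1,630.65.
After rounding ($100): North Ward $2,300; Hillcrest Zone $2,000; Upper Township $4,700; Thornfield Precinct $4,200; Harbor Borough $1,100; Valley District $1,600. Sum = $15,900.
Difference $16,000 − $15,900 = +$100 applied to Upper Township: Upper Township becomes $4,800.

North Ward: $2,300; Hillcrest Zone: $2,000; Upper Township: $4,800; Thornfield Precinct: $4,200; Harbor Borough: $1,100; Valley District: $1,600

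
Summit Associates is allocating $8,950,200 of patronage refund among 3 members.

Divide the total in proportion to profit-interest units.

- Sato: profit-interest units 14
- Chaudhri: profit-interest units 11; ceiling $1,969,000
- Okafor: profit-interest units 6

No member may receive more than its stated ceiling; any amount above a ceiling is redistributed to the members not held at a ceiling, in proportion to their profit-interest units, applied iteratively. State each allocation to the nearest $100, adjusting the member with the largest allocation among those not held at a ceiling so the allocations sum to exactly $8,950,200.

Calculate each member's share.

Sato: $4,886,800; Chaudhri: $1,969,000; Okafor: $2,094,400

Combined profit-interest units = 31.
Unconstrained shares: Sato 4,042,025.81; Chaudhri 3,175,877.42; Okafor 1,732,296.77.
Held at cap: Chaudhri ($1,969,000); remaining pool $6,981,200 reallocated over remaining profit-interest units 20.
Remaining shares: Sato 4,886,840.00 → $4,886,800; Okafor 2,094,360.00 → $2,094,400.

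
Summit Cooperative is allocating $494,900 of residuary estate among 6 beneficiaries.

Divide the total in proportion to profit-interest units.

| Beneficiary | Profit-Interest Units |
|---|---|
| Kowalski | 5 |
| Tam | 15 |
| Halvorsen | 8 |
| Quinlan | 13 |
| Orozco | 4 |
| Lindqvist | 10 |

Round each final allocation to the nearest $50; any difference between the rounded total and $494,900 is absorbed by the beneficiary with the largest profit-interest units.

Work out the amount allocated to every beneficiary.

Total profit-interest units = 55.
Pro-rata amounts: Kowalski 5/55 × $494,900 = 44,990.91; Tam 15/55 × $494,900 = 134,972.73; Halvorsen 8/55 × $494,900 = 71,985.45; Quinlan 13/55 × $494,900 = 116,976.36; Orozco 4/55 × $494,900 = 35,992.73; Lindqvist 10/55 × $494,900 = 89,981.82.
At nearest $50: Kowalski $45,000; Tam $134,950; Halvorsen $72,000; Quinlan $117,000; Orozco $36,000; Lindqvist $90,000. Sum = $494,950.
Difference $494,900 − $494,950 = −$50 applied to largest profit-interest units (Tam): Tam becomes $134,900.

Kowalski: $45,000; Tam: $134,900; Halvorsen: $72,000; Quinlan: $117,000; Orozco: $36,000; Lindqvist: $90,000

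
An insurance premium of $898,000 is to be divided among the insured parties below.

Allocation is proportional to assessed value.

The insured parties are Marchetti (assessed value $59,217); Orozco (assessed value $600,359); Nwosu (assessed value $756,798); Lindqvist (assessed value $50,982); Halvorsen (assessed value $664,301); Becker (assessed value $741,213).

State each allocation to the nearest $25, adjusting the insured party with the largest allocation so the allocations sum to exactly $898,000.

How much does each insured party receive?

Total assessed value = 2,872,870.
Raw shares: Marchetti 59,217/2,872,870 × $898,000 = 18,510.01; Orozco 600,359/2,872,870 × $898,000 = 187,659.86; Nwosu 756,798/2,872,870 × $898,000 = 236,559.47; Lindqvist 50,982/2,872,870 × $898,000 = 15,935.92; Halvorsen 664,301/2,872,870 × $898,000 = 207,646.81; Becker 741,213/2,872,870 × $898,000 = 231,687.92.
At nearest $25: Marchetti $18,500; Orozco $187,650; Nwosu $236,550; Lindqvist $15,925; Halvorsen $207,650; Becker $231,700. Sum = $897,975.
Difference $898,000 − $897,975 = +$25 applied to largest allocation (Nwosu): Nwosu becomes $236,575.

Marchetti: $18,500 · Orozco: $187,650 · Nwosu: $236,575 · Lindqvist: $15,925 · Halvorsen: $207,650 · Becker: $231,700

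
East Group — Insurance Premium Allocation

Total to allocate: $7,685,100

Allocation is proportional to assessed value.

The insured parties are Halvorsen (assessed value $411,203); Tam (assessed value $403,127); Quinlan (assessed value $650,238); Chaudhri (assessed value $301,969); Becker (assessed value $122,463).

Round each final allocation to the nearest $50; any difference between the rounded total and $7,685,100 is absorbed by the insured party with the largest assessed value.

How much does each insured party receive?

Halvorsen: $1,672,900 | Tam: $1,640,050 | Quinlan: $2,645,450 | Chaudhri: $1,228,500 | Becker: $498,200

Assessed value total: 1,889,000.
Pro-rata amounts: Halvorsen 411,203/1,889,000 × $7,685,100 = 1,672,914.86; Tam 403,127/1,889,000 × $7,685,100 = 1,640,058.92; Quinlan 650,238/1,889,000 × $7,685,100 = 2,645,391.24; Chaudhri 301,969/1,889,000 × $7,685,100 = 1,228,513.48; Becker 122,463/1,889,000 × $7,685,100 = 498,221.49.
After rounding ($50): Halvorsen $1,672,900; Tam $1,640,050; Quinlan $2,645,400; Chaudhri $1,228,500; Becker $498,200. Sum = $7,685,050.
Difference $7,685,100 − $7,685,050 = +$50 applied to largest assessed value (Quinlan): Quinlan becomes $2,645,450.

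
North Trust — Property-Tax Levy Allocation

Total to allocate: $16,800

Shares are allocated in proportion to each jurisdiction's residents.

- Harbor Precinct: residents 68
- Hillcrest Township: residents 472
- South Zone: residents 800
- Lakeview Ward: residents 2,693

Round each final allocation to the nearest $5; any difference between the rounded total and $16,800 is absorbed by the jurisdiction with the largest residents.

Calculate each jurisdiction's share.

Harbor Precinct: $285 · Hillcrest Township: $1,965 · South Zone: $3,335 · Lakeview Ward: $11,215

Combined residents = 68 + 472 + 800 + 2,693 = 4,033.
Raw shares: Harbor Precinct 283.26; Hillcrest Township 1,966.18; South Zone 3,332.51; Lakeview Ward 11,218.05.
Rounded to nearest $5: Harbor Precinct $285; Hillcrest Township $1,965; South Zone $3,335; Lakeview Ward $11,220. Sum = $16,805.
Difference $16,800 − $16,805 = −$5 applied to largest residents (Lakeview Ward): Lakeview Ward becomes $11,215.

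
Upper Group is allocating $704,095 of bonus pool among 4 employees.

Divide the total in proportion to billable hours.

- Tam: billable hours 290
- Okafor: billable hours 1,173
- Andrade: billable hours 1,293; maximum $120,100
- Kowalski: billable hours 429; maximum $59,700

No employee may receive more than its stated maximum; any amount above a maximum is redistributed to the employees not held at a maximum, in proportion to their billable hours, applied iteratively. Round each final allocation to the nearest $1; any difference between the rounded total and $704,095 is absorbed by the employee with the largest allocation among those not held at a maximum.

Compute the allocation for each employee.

Billable hours total: 3,185.
Pro-rata shares before constraints: Tam 64,109.12; Okafor 259,310.34; Andrade 285,838.25; Kowalski 94,837.29.
Cap binds for Andrade ($120,100), Kowalski ($59,700); residual $524,295 reallocated over remaining billable hours 1,463.
Shares after redistribution: Tam 103,927.24 → $103,927; Okafor 420,367.76 → $420,368.

Tam: $103,927; Okafor: $420,368; Andrade: $120,100; Kowalski: $59,700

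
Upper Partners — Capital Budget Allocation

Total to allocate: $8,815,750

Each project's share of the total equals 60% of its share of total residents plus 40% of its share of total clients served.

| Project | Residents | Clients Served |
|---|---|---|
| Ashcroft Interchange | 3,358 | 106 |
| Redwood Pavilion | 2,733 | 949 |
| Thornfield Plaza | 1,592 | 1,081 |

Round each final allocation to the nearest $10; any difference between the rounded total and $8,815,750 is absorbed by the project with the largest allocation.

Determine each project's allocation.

Residents total 7,683; clients served total 2,136.
Combined weights (60% residents + 40% clients served): Ashcroft Interchange 0.2821; Redwood Pavilion 0.3911; Thornfield Plaza 0.3268.
Raw shares: Ashcroft Interchange 2,486,848.13; Redwood Pavilion 3,448,259.53; Thornfield Plaza 2,880,642.33.
At nearest $10: Ashcroft Interchange $2,486,850; Redwood Pavilion $3,448,260; Thornfield Plaza $2,880,640. Sum = $8,815,750.
Rounded total matches; no reconciliation needed.

Ashcroft Interchange: $2,486,850; Redwood Pavilion: $3,448,260; Thornfield Plaza: $2,880,640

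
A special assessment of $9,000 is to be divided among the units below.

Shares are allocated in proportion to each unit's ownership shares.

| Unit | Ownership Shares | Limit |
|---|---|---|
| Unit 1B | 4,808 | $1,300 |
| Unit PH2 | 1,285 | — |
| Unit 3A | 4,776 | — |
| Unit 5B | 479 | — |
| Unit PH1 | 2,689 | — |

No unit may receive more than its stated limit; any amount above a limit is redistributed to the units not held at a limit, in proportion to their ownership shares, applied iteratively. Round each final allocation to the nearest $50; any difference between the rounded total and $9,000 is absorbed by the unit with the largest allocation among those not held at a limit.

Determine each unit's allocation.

Ownership shares total: 14,037.
Proportional shares (ignoring caps): Unit 1B 3,082.71; Unit PH2 823.89; Unit 3A 3,062.19; Unit 5B 307.12; Unit PH1 1,724.09.
Capped: Unit 1B ($1,300); remaining pool $7,700 reallocated over remaining ownership shares 9,229.
Shares after redistribution: Unit PH2 1,072.11 → $1,050; Unit 3A 3,984.74 → $4,000; Unit 5B 399.64 → $400; Unit PH1 2,243.50 → $2,250.

Unit 1B: $1,300 | Unit PH2: $1,050 | Unit 3A: $4,000 | Unit 5B: $400 | Unit PH1: $2,250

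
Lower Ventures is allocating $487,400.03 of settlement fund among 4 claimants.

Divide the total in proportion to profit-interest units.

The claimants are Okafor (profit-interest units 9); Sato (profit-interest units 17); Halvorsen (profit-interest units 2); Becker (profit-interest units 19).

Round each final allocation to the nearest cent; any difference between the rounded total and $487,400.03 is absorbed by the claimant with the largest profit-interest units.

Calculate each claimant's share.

Okafor: $93,331.92 | Sato: $176,293.63 | Halvorsen: $20,740.43 | Becker: $197,034.05

Combined profit-interest units = 9 + 17 + 2 + 19 = 47.
Pro-rata amounts: Okafor 93,331.9206; Sato 176,293.6279; Halvorsen 20,740.4268; Becker 197,034.0547.
Rounded to nearest cent: Okafor $93,331.92; Sato $176,293.63; Halvorsen $20,740.43; Becker $197,034.05. Sum = $487,400.03.
No rounding difference to absorb.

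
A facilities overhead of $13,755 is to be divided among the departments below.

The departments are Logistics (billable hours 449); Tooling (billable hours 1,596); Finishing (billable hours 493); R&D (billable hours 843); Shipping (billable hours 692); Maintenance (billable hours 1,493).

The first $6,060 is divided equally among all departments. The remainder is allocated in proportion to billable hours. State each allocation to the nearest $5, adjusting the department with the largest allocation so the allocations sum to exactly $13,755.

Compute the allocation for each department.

Logistics: $1,630 · Tooling: $3,220 · Finishing: $1,690 · R&D: $2,175 · Shipping: $1,965 · Maintenance: $3,075

$6,060 shared equally gives $1,010 per department.
Remainder $7,695 by billable hours (total 5,566): Logistics 620.74 → $620; Tooling 2,206.47 → $2,205; Finishing 681.57 → $680; R&D 1,165.45 → $1,165; Shipping 956.69 → $955; Maintenance 2,064.07 → $2,065.
Rounding difference +$5 on remainder applied to Tooling.
Totals: Logistics $1,010 + $620 = $1,630; Tooling $1,010 + $2,210 = $3,220; Finishing $1,010 + $680 = $1,690; R&D $1,010 + $1,165 = $2,175; Shipping $1,010 + $955 = $1,965; Maintenance $1,010 + $2,065 = $3,075.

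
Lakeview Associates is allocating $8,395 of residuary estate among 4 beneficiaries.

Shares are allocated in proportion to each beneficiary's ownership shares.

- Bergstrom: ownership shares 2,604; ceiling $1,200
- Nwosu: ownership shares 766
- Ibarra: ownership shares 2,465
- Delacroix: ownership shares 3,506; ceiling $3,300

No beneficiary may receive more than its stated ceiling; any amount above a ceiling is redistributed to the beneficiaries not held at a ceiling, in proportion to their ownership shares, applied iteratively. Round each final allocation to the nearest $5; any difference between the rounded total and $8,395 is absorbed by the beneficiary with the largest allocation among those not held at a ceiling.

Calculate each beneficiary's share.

Ownership shares total: 9,341.
Pro-rata shares before constraints: Bergstrom 2,340.28; Nwosu 688.42; Ibarra 2,215.36; Delacroix 3,150.93.
Cap binds for Bergstrom ($1,200); remaining pool $7,195 reallocated over remaining ownership shares 6,737.
Cap binds for Delacroix ($3,300); remaining pool $3,895 reallocated over remaining ownership shares 3,231.
Remaining shares: Nwosu 923.42 → $925; Ibarra 2,971.58 → $2,970.

Bergstrom: $1,200 · Nwosu: $925 · Ibarra: $2,970 · Delacroix: $3,300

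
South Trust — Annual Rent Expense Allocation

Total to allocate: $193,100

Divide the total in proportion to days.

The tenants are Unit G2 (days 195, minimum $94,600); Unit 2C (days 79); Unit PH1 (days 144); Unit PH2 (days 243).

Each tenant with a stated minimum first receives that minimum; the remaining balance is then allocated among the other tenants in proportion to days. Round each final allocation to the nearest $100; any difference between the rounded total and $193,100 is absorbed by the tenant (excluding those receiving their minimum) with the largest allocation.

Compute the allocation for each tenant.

Minimums first: Unit G2 $94,600. Remaining pool $98,500.
Remaining pool split over remaining days 466: Unit 2C 16,698.50 → $16,700; Unit PH1 30,437.77 → $30,400; Unit PH2 51,363.73 → $51,400.

Unit G2: $94,600 | Unit 2C: $16,700 | Unit PH1: $30,400 | Unit PH2: $51,400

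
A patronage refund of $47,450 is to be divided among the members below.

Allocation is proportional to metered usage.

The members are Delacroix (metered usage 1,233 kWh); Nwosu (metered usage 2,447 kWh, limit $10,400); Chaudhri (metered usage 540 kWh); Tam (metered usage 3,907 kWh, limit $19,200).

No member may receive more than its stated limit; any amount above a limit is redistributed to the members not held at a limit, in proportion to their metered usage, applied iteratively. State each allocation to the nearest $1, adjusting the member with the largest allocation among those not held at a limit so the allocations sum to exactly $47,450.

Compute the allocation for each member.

Combined metered usage = 8,127.
Unconstrained shares: Delacroix 7,198.95; Nwosu 14,286.96; Chaudhri 3,152.82; Tam 22,811.26.
Cap binds for Nwosu ($10,400), Tam ($19,200); residual $17,850 reallocated over remaining metered usage 1,773.
Redistributed shares: Delacroix 12,413.45 → $12,413; Chaudhri 5,436.55 → $5,437.

Delacroix: $12,413 · Nwosu: $10,400 · Chaudhri: $5,437 · Tam: $19,200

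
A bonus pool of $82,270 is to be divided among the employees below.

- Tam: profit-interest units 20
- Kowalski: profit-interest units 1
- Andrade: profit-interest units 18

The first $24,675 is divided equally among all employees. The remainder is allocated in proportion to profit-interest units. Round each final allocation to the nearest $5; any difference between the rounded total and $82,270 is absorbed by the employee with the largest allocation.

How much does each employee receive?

Tam: $37,765 · Kowalski: $9,700 · Andrade: $34,805

$24,675 shared equally gives $8,225 per employee.
Remainder $57,595 by profit-interest units (total 39): Tam 29,535.90 → $29,535; Kowalski 1,476.79 → $1,475; Andrade 26,582.31 → $26,580.
Rounding difference +$5 on remainder applied to Tam.
Totals: Tam $8,225 + $29,540 = $37,765; Kowalski $8,225 + $1,475 = $9,700; Andrade $8,225 + $26,580 = $34,805.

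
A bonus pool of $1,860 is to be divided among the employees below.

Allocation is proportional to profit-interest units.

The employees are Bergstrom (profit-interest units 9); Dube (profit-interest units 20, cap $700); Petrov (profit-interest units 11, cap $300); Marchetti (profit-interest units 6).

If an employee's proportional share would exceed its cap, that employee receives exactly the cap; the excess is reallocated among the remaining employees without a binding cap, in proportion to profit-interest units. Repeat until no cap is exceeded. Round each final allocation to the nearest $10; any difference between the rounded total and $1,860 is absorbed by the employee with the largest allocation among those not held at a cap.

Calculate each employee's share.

Bergstrom: $520; Dube: $700; Petrov: $300; Marchetti: $340

Profit-interest units total: 46.
Unconstrained shares: Bergstrom 363.91; Dube 808.70; Petrov 444.78; Marchetti 242.61.
Cap binds for Dube ($700), Petrov ($300); remaining pool $860 reallocated over remaining profit-interest units 15.
Redistributed shares: Bergstrom 516.00 → $520; Marchetti 344.00 → $340.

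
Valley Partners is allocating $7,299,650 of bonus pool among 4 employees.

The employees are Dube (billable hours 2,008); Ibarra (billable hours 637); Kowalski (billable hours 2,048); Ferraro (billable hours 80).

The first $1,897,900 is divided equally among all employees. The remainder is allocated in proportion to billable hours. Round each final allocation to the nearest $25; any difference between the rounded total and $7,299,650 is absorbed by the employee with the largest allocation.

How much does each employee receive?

Dube: $2,747,000 · Ibarra: $1,195,375 · Kowalski: $2,792,250 · Ferraro: $565,025

Equal tier: $1,897,900 ÷ 4 = $474,475 apiece.
Remainder $5,401,750 by billable hours (total 4,773): Dube 2,272,514.98 → $2,272,525; Ibarra 720,912.37 → $720,900; Kowalski 2,317,784.20 → $2,317,775; Ferraro 90,538.45 → $90,550.
Totals: Dube $474,475 + $2,272,525 = $2,747,000; Ibarra $474,475 + $720,900 = $1,195,375; Kowalski $474,475 + $2,317,775 = $2,792,250; Ferraro $474,475 + $90,550 = $565,025.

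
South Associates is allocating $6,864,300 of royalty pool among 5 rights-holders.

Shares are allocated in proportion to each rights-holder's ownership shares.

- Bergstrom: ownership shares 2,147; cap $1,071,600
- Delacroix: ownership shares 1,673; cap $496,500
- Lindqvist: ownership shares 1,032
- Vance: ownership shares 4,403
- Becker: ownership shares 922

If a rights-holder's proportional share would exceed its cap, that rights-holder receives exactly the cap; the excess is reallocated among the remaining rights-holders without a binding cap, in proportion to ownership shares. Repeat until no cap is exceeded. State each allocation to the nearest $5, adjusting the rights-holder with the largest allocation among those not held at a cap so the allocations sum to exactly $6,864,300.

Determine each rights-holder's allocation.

Bergstrom: $1,071,600; Delacroix: $496,500; Lindqvist: $859,790; Vance: $3,668,265; Becker: $768,145

Sum of ownership shares: 10,177.
Pro-rata shares before constraints: Bergstrom 1,448,133.25; Delacroix 1,128,424.28; Lindqvist 696,075.23; Vance 2,969,786.08; Becker 621,881.16.
Cap binds for Bergstrom ($1,071,600), Delacroix ($496,500); remaining pool $5,296,200 reallocated over remaining ownership shares 6,357.
Remaining shares: Lindqvist 859,788.96 → $859,790; Vance 3,668,266.26 → $3,668,265; Becker 768,144.79 → $768,145.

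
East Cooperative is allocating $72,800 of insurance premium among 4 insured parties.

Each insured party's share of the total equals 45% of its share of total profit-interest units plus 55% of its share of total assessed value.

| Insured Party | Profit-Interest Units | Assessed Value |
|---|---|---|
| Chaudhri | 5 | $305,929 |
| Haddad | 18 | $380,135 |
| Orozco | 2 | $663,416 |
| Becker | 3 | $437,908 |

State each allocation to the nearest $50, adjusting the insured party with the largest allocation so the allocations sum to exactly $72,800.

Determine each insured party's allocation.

Profit-interest units total 28; assessed value total 1,787,388.
Composite weights (45% profit-interest units + 55% assessed value): Chaudhri 0.1745; Haddad 0.4063; Orozco 0.2363; Becker 0.1830.
Proportional shares: Chaudhri 12,703.24; Haddad 29,575.56; Orozco 17,201.45; Becker 13,319.75.
After rounding ($50): Chaudhri $12,700; Haddad $29,600; Orozco $17,200; Becker $13,300. Sum = $72,800.
No rounding difference to absorb.

Chaudhri: $12,700; Haddad: $29,600; Orozco: $17,200; Becker: $13,300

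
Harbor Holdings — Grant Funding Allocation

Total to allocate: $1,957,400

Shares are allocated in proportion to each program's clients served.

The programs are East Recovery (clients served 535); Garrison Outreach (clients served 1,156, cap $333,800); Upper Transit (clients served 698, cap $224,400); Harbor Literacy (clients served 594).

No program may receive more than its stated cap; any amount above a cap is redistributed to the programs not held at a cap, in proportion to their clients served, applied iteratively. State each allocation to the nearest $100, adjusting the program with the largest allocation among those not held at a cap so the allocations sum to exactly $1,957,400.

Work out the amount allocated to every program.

East Recovery: $663,000 · Garrison Outreach: $333,800 · Upper Transit: $224,400 · Harbor Literacy: $736,200

Sum of clients served: 2,983.
Pro-rata shares before constraints: East Recovery 351,059.00; Garrison Outreach 758,549.92; Upper Transit 458,017.16; Harbor Literacy 389,773.92.
Capped: Garrison Outreach ($333,800), Upper Transit ($224,400); balance $1,399,200 reallocated over remaining clients served 1,129.
Redistributed shares: East Recovery 663,039.86 → $663,000; Harbor Literacy 736,160.14 → $736,200.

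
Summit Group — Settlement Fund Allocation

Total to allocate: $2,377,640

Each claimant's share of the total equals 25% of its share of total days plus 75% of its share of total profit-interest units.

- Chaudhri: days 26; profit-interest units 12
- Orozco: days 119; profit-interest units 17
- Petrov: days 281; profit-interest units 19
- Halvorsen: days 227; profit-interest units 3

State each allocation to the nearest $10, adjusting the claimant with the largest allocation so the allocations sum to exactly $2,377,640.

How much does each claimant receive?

Chaudhri: $443,250 | Orozco: $702,730 | Petrov: $920,130 | Halvorsen: $311,530

Days total 653; profit-interest units total 51.
Composite weights (25% days + 75% profit-interest units): Chaudhri 0.1864; Orozco 0.2956; Petrov 0.3870; Halvorsen 0.1310.
Pro-rata amounts: Chaudhri 443,250.70; Orozco 702,732.80; Petrov 920,128.05; Halvorsen 311,528.46.
Rounded to nearest $10: Chaudhri $443,250; Orozco $702,730; Petrov $920,130; Halvorsen $311,530. Sum = $2,377,640.
Rounded total matches; no reconciliation needed.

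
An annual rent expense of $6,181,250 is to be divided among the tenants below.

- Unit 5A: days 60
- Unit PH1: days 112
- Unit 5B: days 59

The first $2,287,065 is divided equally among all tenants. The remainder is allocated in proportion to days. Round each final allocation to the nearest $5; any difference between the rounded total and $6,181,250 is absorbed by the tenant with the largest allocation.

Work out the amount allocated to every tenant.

First tranche $2,287,065 split equally: $762,355 each.
Remainder $3,894,185 by days (total 231): Unit 5A 1,011,476.62 → $1,011,475; Unit PH1 1,888,089.70 → $1,888,090; Unit 5B 994,618.68 → $994,620.
Totals: Unit 5A $762,355 + $1,011,475 = $1,773,830; Unit PH1 $762,355 + $1,888,090 = $2,650,445; Unit 5B $762,355 + $994,620 = $1,756,975.

Unit 5A: $1,773,830; Unit PH1: $2,650,445; Unit 5B: $1,756,975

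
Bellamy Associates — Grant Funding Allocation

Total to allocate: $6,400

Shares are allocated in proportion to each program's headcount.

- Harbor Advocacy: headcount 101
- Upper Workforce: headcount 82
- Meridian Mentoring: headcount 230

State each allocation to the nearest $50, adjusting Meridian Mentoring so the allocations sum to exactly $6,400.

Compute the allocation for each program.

Headcount total: 413.
Pro-rata amounts: Harbor Advocacy 101/413 × $6,400 = 1,565.13; Upper Workforce 82/413 × $6,400 = 1,270.70; Meridian Mentoring 230/413 × $6,400 = 3,564.16.
Rounded to nearest $50: Harbor Advocacy $1,550; Upper Workforce $1,250; Meridian Mentoring $3,550. Sum = $6,350.
Difference $6,400 − $6,350 = +$50 applied to Meridian Mentoring: Meridian Mentoring becomes $3,600.

Harbor Advocacy: $1,550 · Upper Workforce: $1,250 · Meridian Mentoring: $3,600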